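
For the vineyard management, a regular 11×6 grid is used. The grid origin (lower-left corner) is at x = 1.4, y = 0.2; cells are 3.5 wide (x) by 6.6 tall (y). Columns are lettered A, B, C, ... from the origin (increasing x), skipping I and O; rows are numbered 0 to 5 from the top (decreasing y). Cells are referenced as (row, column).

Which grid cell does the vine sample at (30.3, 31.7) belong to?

(1, J)

Column index: ⌊(30.3 − 1.4) / 3.5⌋ = ⌊8.257⌋ = 8 → column J
Row offset from origin: ⌊(31.7 − 0.2) / 6.6⌋ = ⌊4.773⌋ = 4 → row 1 (counted from top)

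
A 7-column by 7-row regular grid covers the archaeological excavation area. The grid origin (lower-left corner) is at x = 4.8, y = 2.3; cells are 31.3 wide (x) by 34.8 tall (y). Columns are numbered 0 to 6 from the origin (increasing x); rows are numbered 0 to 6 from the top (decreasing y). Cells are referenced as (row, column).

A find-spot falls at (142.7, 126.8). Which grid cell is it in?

(3, 4)

Column index: ⌊(142.7 − 4.8) / 31.3⌋ = ⌊4.406⌋ = 4
Row offset from origin: ⌊(126.8 − 2.3) / 34.8⌋ = ⌊3.578⌋ = 3 → row 3 (counted from top)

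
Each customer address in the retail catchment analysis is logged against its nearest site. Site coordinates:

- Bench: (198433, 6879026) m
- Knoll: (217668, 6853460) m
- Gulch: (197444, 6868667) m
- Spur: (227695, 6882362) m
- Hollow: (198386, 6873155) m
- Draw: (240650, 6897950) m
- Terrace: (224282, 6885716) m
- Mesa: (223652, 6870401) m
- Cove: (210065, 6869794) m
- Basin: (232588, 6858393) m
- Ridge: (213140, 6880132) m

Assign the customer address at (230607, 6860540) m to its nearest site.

Basin

Squared distances to each site:
Bench: 1376898472.000; Knoll: 217544121.000; Gulch: 1165832698.000; Spur: 484679428.000; Hollow: 1197331066.000; Draw: 1500369949.000; Terrace: 673836601.000; Mesa: 145611346.000; Cove: 507610280.000; Basin: 8533970.000; Ridge: 688942553.000.
Minimum at Basin.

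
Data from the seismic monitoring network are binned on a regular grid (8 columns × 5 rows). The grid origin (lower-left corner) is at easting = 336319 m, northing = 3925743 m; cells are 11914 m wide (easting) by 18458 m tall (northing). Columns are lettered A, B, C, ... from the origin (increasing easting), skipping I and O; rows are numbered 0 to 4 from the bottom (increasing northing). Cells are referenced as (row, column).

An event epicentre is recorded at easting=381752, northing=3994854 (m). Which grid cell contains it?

Column index: ⌊(381752 − 336319) / 11914⌋ = ⌊3.813⌋ = 3 → column D
Row offset from origin: ⌊(3994854 − 3925743) / 18458⌋ = ⌊3.744⌋ = 3 → row 3

(3, D)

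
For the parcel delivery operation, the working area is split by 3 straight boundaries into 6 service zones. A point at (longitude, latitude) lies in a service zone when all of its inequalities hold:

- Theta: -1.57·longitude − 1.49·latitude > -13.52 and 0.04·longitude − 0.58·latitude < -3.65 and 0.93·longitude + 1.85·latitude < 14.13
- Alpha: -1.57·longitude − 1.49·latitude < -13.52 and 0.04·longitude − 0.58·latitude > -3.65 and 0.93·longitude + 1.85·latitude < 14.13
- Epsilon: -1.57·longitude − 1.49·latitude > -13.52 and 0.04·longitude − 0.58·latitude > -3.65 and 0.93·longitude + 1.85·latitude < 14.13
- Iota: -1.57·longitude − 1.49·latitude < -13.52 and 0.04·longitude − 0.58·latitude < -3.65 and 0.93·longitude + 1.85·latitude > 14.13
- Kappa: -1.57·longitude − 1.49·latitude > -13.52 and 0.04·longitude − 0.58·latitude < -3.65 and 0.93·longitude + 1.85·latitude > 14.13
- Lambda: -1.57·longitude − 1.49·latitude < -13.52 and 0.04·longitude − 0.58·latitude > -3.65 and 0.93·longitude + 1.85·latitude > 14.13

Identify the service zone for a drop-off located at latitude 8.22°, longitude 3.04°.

Iota

-1.57·3.04 − 1.49·8.22 = -17.021, which is < -13.52
0.04·3.04 − 0.58·8.22 = -4.646, which is < -3.65
0.93·3.04 + 1.85·8.22 = 18.034, which is > 14.13
This sign pattern matches Iota.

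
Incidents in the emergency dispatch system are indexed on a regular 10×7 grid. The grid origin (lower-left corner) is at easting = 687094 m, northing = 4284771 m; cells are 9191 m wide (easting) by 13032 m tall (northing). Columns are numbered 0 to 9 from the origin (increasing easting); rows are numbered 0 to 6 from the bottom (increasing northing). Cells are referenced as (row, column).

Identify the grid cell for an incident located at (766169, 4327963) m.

(3, 8)

Column index: ⌊(766169 − 687094) / 9191⌋ = ⌊8.604⌋ = 8
Row offset from origin: ⌊(4327963 − 4284771) / 13032⌋ = ⌊3.314⌋ = 3 → row 3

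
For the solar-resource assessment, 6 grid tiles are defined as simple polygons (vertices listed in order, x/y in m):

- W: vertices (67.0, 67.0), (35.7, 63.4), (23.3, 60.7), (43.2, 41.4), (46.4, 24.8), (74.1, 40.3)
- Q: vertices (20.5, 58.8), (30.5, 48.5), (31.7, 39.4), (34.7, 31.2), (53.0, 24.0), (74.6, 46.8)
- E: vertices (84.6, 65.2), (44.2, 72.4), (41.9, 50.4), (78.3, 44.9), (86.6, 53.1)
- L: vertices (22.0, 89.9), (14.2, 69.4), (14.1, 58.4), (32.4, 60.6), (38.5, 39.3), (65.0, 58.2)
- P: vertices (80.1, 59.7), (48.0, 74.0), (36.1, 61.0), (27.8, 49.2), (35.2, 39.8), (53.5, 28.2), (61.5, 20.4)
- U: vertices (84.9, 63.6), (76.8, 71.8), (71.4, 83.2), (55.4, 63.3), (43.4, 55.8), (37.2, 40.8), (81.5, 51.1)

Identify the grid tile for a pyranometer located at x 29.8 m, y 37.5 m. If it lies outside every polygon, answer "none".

none

Cast a ray rightward from (29.8, 37.5). For each polygon, the edges (by vertex number in listed order) whose endpoints lie on opposite sides of y = 37.5, where each meets that height, and whether that is right or left of the point:
W: 4–5 at x≈43.95 (right), 5–6 at x≈69.10 (right) → 2 crossings.
Q: 3–4 at x≈32.40 (right), 5–6 at x≈65.79 (right) → 2 crossings.
E: no edge straddles that height → 0 crossings.
L: no edge straddles that height → 0 crossings.
P: 5–6 at x≈38.83 (right), 7–1 at x≈69.59 (right) → 2 crossings.
U: no edge straddles that height → 0 crossings.
All counts are even, so the point lies outside every listed polygon.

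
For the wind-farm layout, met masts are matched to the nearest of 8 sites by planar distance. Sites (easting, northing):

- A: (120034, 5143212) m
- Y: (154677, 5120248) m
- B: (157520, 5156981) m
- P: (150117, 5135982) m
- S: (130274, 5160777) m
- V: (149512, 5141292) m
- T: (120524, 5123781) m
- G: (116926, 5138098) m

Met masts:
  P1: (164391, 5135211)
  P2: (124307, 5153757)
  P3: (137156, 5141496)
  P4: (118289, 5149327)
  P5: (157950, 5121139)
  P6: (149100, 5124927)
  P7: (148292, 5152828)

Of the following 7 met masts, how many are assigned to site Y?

P1 → P
P2 → S
P3 → V
P4 → A
P5 → Y
P6 → Y
P7 → B
2 of the 7 go to Y.

2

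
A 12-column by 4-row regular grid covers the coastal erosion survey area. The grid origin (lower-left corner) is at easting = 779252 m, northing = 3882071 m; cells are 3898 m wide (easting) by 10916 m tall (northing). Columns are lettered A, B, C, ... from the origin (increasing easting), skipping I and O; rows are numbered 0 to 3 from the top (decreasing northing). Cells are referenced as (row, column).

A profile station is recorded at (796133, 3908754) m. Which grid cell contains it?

(1, E)

Column index: ⌊(796133 − 779252) / 3898⌋ = ⌊4.331⌋ = 4 → column E
Row offset from origin: ⌊(3908754 − 3882071) / 10916⌋ = ⌊2.444⌋ = 2 → row 1 (counted from top)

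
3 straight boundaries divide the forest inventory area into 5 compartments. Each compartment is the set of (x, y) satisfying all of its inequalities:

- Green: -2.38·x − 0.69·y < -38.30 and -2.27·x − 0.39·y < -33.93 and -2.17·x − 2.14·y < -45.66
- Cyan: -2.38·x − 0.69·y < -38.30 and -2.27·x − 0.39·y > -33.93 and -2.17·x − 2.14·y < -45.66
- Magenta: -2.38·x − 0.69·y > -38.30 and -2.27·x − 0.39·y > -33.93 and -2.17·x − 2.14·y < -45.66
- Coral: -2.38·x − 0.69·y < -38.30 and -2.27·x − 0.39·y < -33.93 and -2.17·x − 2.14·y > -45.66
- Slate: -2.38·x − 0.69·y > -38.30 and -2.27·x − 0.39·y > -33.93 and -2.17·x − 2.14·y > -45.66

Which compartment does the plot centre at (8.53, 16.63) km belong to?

Magenta

-2.38·8.53 − 0.69·16.63 = -31.776, which is > -38.30
-2.27·8.53 − 0.39·16.63 = -25.849, which is > -33.93
-2.17·8.53 − 2.14·16.63 = -54.098, which is < -45.66
This sign pattern matches Magenta.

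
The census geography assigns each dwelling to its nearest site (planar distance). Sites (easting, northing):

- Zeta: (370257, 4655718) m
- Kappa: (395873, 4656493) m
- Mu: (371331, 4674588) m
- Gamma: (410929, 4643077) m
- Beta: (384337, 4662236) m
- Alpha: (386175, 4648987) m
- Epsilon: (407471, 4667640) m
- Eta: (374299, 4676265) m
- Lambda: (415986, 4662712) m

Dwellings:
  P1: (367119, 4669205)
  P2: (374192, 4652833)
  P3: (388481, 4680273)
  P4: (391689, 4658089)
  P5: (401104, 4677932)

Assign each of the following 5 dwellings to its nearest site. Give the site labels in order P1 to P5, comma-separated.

P1 → Mu (d²=46717633.00)
P2 → Zeta (d²=23807450.00)
P3 → Eta (d²=217193188.00)
P4 → Kappa (d²=20053072.00)
P5 → Epsilon (d²=146463953.00)

Mu, Zeta, Eta, Kappa, Epsilon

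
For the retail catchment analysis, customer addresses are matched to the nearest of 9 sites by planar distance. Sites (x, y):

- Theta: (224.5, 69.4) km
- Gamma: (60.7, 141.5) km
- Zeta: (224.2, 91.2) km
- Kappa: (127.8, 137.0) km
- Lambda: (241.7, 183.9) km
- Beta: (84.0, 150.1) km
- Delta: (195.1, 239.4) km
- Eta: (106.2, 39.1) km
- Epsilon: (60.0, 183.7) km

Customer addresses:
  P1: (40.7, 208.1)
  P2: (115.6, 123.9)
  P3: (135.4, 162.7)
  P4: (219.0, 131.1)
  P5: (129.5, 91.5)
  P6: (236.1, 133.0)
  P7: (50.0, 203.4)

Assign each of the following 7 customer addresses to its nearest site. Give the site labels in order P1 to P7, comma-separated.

Epsilon, Kappa, Kappa, Zeta, Kappa, Zeta, Epsilon

P1 → Epsilon (d²=967.85)
P2 → Kappa (d²=320.45)
P3 → Kappa (d²=718.25)
P4 → Zeta (d²=1619.05)
P5 → Kappa (d²=2073.14)
P6 → Zeta (d²=1888.85)
P7 → Epsilon (d²=488.09)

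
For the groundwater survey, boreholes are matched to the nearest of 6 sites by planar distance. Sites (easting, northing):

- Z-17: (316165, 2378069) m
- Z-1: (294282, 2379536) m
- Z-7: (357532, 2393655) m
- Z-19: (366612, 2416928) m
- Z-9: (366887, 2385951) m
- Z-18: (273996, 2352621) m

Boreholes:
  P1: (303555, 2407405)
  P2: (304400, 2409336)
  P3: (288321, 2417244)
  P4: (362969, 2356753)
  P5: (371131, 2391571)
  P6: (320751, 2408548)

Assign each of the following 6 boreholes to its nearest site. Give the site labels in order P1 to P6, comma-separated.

P1 → Z-1 (d²=862669690.00)
P2 → Z-1 (d²=990413924.00)
P3 → Z-1 (d²=1457426785.00)
P4 → Z-9 (d²=867873928.00)
P5 → Z-9 (d²=49595936.00)
P6 → Z-17 (d²=950000837.00)

Z-1, Z-1, Z-1, Z-9, Z-9, Z-17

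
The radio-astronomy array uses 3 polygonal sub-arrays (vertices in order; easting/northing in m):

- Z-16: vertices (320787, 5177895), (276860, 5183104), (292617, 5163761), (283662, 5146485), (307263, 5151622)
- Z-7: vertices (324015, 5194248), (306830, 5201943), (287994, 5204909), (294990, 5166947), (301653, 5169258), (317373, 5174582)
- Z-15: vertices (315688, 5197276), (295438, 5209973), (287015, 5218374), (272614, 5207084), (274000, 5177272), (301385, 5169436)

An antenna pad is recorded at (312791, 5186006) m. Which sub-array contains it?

Z-7

Cast a ray rightward from (312791, 5186006). For each polygon, the edges (by vertex number in listed order) whose endpoints lie on opposite sides of northing = 5186006, where each meets that height, and whether that is right or left of the point:
Z-16: no edge straddles that height → 0 crossings.
Z-7: 3–4 at easting≈291477.6 (left), 6–1 at easting≈321231.3 (right) → 1 crossing.
Z-15: 4–5 at easting≈273593.9 (left), 6–1 at easting≈309898.0 (left) → 0 crossings.
Only Z-7 has an odd count, so the point is inside Z-7.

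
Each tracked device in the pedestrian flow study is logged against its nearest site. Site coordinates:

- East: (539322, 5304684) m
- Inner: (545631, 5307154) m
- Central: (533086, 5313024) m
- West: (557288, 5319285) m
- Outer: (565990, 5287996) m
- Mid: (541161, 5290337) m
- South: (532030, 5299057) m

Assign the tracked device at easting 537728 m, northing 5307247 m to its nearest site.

Squared distances to each site:
East: 9109805.000; Inner: 62466058.000; Central: 54921893.000; West: 527507044.000; Outer: 1169341645.000; Mid: 297733589.000; South: 99543304.000.
Minimum at East.

East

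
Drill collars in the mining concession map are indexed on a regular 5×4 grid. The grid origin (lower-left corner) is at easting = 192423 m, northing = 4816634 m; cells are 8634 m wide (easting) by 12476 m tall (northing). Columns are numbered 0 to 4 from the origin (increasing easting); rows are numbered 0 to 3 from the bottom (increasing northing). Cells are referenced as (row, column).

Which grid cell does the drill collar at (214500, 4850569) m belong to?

Column index: ⌊(214500 − 192423) / 8634⌋ = ⌊2.557⌋ = 2
Row offset from origin: ⌊(4850569 − 4816634) / 12476⌋ = ⌊2.720⌋ = 2 → row 2

(2, 2)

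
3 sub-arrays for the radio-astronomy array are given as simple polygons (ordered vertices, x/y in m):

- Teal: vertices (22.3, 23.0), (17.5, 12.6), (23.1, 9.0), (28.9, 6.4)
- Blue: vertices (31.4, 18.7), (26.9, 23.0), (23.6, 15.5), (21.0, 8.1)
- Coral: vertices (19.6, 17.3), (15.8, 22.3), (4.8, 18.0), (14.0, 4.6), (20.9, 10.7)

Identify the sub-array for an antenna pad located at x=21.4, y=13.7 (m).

Cast a ray rightward from (21.4, 13.7). For each polygon, the edges (by vertex number in listed order) whose endpoints lie on opposite sides of y = 13.7, where each meets that height, and whether that is right or left of the point:
Teal: 1–2 at x≈18.01 (left), 4–1 at x≈26.00 (right) → 1 crossing.
Blue: 3–4 at x≈22.97 (right), 4–1 at x≈26.49 (right) → 2 crossings.
Coral: 3–4 at x≈7.75 (left), 5–1 at x≈20.31 (left) → 0 crossings.
Only Teal has an odd count, so the point is inside Teal.

Teal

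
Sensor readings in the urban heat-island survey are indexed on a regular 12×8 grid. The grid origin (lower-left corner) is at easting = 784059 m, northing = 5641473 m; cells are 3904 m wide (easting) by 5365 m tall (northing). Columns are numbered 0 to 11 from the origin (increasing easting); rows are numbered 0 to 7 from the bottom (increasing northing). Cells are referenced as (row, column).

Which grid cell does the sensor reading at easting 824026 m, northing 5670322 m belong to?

(5, 10)

Column index: ⌊(824026 − 784059) / 3904⌋ = ⌊10.237⌋ = 10
Row offset from origin: ⌊(5670322 − 5641473) / 5365⌋ = ⌊5.377⌋ = 5 → row 5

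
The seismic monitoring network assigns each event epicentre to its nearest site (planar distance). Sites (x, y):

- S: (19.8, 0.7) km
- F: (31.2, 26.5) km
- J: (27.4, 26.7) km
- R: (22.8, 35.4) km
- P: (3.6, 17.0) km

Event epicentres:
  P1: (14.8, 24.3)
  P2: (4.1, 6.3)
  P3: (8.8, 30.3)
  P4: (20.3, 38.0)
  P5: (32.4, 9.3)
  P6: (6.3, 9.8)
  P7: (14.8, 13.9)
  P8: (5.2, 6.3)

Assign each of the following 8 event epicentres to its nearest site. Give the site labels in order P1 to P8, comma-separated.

P1 → J (d²=164.52)
P2 → P (d²=114.74)
P3 → P (d²=203.93)
P4 → R (d²=13.01)
P5 → S (d²=232.72)
P6 → P (d²=59.13)
P7 → P (d²=135.05)
P8 → P (d²=117.05)

J, P, P, R, S, P, P, P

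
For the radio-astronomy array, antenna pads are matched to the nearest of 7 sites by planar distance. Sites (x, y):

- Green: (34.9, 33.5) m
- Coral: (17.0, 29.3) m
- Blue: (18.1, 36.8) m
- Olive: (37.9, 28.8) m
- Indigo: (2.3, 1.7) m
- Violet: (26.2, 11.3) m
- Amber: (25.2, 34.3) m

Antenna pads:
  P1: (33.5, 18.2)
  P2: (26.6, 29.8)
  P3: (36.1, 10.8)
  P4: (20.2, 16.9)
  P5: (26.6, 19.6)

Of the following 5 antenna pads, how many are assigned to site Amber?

1

P1 → Violet
P2 → Amber
P3 → Violet
P4 → Violet
P5 → Violet
1 of the 5 goes to Amber.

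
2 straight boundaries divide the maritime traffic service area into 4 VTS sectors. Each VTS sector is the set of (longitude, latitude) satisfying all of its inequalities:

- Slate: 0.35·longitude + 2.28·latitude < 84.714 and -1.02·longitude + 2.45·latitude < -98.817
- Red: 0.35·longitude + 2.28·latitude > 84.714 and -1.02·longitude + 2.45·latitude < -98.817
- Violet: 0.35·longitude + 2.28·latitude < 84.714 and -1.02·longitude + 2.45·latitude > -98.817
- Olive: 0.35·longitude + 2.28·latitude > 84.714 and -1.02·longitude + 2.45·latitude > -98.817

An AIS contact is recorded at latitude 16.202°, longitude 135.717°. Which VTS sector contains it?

0.35·135.717 + 2.28·16.202 = 84.442, which is < 84.714
-1.02·135.717 + 2.45·16.202 = -98.736, which is > -98.817
This sign pattern matches Violet.

Violet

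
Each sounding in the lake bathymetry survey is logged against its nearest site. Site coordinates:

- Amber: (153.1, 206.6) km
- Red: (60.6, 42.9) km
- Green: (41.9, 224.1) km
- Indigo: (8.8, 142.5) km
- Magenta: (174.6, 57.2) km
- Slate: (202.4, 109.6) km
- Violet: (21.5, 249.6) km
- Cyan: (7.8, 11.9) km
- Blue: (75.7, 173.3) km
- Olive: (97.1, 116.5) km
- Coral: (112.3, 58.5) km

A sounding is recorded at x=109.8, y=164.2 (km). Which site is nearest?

Blue

Squared distances to each site:
Amber: 3672.650; Red: 17134.330; Green: 8198.420; Indigo: 10671.890; Magenta: 15648.040; Slate: 11555.920; Violet: 15090.050; Cyan: 33599.290; Blue: 1245.620; Olive: 2436.580; Coral: 11178.740.
Minimum at Blue.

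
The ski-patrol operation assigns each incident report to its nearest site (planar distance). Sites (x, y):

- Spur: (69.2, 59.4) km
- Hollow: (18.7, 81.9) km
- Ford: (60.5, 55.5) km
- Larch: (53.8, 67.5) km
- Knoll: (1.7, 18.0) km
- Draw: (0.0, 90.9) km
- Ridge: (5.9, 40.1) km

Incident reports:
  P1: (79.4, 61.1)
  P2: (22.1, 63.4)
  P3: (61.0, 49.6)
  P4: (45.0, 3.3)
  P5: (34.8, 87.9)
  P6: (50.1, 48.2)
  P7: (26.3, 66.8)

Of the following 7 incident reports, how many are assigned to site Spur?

P1 → Spur
P2 → Hollow
P3 → Ford
P4 → Knoll
P5 → Hollow
P6 → Ford
P7 → Hollow
1 of the 7 goes to Spur.

1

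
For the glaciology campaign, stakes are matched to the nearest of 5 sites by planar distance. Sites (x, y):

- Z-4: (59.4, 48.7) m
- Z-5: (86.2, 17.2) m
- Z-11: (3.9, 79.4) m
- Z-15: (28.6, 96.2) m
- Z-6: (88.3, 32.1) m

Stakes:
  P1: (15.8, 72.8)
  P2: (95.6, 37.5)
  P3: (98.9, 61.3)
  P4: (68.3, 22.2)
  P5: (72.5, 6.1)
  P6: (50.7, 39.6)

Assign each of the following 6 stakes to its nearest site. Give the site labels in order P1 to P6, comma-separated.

P1 → Z-11 (d²=185.17)
P2 → Z-6 (d²=82.45)
P3 → Z-6 (d²=965.00)
P4 → Z-5 (d²=345.41)
P5 → Z-5 (d²=310.90)
P6 → Z-4 (d²=158.50)

Z-11, Z-6, Z-6, Z-5, Z-5, Z-4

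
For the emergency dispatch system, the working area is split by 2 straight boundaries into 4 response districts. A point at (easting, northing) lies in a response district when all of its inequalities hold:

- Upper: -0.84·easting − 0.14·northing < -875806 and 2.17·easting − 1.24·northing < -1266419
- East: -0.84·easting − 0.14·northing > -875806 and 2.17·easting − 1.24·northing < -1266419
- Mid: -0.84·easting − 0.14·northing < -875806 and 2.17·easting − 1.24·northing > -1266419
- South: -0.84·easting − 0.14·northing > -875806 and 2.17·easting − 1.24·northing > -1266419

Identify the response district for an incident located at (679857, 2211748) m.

Upper

-0.84·679857 − 0.14·2211748 = -880724.600, which is < -875806
2.17·679857 − 1.24·2211748 = -1267277.830, which is < -1266419
This sign pattern matches Upper.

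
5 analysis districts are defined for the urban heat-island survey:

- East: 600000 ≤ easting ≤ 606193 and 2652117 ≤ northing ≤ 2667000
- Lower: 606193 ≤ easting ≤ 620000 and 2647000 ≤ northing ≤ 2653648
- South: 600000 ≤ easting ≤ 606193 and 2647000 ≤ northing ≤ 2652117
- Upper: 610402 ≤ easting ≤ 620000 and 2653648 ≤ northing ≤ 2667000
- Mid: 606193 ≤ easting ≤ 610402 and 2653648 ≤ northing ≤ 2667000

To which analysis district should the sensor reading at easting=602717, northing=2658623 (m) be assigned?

East

The point has easting = 602717 and northing = 2658623.
Only East satisfies 600000 ≤ easting ≤ 606193 and 2652117 ≤ northing ≤ 2667000.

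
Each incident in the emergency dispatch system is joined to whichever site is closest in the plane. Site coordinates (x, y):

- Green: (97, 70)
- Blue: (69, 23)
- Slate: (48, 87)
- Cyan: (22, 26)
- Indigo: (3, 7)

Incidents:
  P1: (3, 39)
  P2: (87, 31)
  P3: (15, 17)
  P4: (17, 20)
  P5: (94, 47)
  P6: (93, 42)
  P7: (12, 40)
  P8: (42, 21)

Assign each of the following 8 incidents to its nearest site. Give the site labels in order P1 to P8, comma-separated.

Cyan, Blue, Cyan, Cyan, Green, Green, Cyan, Cyan

P1 → Cyan (d²=530.00)
P2 → Blue (d²=388.00)
P3 → Cyan (d²=130.00)
P4 → Cyan (d²=61.00)
P5 → Green (d²=538.00)
P6 → Green (d²=800.00)
P7 → Cyan (d²=296.00)
P8 → Cyan (d²=425.00)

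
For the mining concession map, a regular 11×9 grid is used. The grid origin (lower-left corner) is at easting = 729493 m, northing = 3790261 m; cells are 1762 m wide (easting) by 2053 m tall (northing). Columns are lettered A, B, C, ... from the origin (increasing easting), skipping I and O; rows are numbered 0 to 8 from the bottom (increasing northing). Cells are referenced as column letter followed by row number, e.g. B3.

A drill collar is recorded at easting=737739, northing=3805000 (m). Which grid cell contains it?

E7

Column index: ⌊(737739 − 729493) / 1762⌋ = ⌊4.680⌋ = 4 → column E
Row offset from origin: ⌊(3805000 − 3790261) / 2053⌋ = ⌊7.179⌋ = 7 → row 7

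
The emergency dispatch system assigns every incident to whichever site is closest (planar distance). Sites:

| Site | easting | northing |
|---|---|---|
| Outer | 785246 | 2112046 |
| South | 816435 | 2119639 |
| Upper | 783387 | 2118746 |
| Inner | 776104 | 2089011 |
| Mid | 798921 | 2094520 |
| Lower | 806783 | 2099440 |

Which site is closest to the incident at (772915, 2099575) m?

Squared distances to each site:
Outer: 307579402.000; South: 2296554496.000; Upper: 477190025.000; Inner: 121767817.000; Mid: 701865061.000; Lower: 1147059649.000.
Minimum at Inner.

Inner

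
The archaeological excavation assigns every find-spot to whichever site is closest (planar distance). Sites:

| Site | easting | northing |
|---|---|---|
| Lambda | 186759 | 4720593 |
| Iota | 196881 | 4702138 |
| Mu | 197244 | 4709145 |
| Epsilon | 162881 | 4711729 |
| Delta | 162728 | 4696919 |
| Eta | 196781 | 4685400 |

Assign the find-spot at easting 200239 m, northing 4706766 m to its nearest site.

Mu

Squared distances to each site:
Lambda: 372896329.000; Iota: 32694548.000; Mu: 14629666.000; Epsilon: 1420251533.000; Delta: 1504038530.000; Eta: 468463720.000.
Minimum at Mu.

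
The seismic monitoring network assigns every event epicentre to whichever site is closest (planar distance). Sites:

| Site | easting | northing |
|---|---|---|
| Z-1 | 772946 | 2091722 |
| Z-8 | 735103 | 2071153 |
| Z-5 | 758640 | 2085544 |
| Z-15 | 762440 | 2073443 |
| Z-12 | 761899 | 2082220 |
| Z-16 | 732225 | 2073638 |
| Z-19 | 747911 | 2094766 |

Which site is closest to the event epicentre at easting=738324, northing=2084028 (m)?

Z-16

Squared distances to each site:
Z-1: 1257880520.000; Z-8: 176140466.000; Z-5: 415038112.000; Z-15: 693623681.000; Z-12: 559049489.000; Z-16: 145149901.000; Z-19: 207215213.000.
Minimum at Z-16.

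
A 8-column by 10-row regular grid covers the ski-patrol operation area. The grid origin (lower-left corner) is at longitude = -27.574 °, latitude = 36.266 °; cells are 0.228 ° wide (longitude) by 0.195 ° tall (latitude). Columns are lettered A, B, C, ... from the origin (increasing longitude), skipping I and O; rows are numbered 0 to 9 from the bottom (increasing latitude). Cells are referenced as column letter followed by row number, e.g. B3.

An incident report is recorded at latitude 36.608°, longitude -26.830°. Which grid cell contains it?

Column index: ⌊(-26.830 − -27.574) / 0.228⌋ = ⌊3.263⌋ = 3 → column D
Row offset from origin: ⌊(36.608 − 36.266) / 0.195⌋ = ⌊1.754⌋ = 1 → row 1

D1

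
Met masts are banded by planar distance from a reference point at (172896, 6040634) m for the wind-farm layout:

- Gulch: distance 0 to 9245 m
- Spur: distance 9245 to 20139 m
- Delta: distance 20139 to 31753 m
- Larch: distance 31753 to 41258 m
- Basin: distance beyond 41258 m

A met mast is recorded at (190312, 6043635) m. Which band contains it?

Distance = √((190312−172896)² + (6043635−6040634)²) = √(303317056.000 + 9006001.000) = 17672.664 m.
9245 ≤ 17672.664 < 20139 → Spur.

Spur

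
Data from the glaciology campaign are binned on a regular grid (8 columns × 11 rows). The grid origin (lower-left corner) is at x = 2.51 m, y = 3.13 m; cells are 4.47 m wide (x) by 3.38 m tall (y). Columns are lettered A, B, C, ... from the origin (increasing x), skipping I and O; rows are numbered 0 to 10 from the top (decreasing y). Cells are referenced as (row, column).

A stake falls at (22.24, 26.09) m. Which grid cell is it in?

(4, E)

Column index: ⌊(22.24 − 2.51) / 4.47⌋ = ⌊4.414⌋ = 4 → column E
Row offset from origin: ⌊(26.09 − 3.13) / 3.38⌋ = ⌊6.793⌋ = 6 → row 4 (counted from top)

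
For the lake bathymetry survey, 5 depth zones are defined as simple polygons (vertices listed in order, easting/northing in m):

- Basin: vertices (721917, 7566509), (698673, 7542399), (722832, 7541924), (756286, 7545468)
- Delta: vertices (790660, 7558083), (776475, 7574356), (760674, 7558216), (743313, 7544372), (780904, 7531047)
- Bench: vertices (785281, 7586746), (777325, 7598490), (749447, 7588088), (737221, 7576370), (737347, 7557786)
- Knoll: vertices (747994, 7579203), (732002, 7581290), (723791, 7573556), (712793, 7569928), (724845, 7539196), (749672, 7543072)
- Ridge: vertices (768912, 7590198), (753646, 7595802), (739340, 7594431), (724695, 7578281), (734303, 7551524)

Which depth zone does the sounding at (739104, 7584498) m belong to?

Cast a ray rightward from (739104, 7584498). For each polygon, the edges (by vertex number in listed order) whose endpoints lie on opposite sides of northing = 7584498, where each meets that height, and whether that is right or left of the point:
Basin: no edge straddles that height → 0 crossings.
Delta: no edge straddles that height → 0 crossings.
Bench: 3–4 at easting≈745701.4 (right), 5–1 at easting≈781560.2 (right) → 2 crossings.
Knoll: no edge straddles that height → 0 crossings.
Ridge: 3–4 at easting≈730332.6 (left), 5–1 at easting≈763811.1 (right) → 1 crossing.
Only Ridge has an odd count, so the point is inside Ridge.

Ridge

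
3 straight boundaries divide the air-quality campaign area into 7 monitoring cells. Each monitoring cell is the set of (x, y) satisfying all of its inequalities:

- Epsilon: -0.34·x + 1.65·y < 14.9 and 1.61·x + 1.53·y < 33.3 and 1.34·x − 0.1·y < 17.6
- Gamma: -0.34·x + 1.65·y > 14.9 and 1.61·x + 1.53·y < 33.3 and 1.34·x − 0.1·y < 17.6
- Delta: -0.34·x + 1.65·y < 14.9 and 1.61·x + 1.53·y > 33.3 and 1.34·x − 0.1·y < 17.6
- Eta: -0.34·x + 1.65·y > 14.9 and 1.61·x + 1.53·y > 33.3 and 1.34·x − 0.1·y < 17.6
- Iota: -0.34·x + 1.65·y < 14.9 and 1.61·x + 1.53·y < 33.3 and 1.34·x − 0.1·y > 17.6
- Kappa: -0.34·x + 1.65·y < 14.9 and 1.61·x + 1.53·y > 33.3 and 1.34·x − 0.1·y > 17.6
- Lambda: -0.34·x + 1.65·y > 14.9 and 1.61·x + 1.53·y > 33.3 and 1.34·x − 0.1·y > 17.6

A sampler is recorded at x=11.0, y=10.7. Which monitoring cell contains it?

Delta

-0.34·11.0 + 1.65·10.7 = 13.915, which is < 14.9
1.61·11.0 + 1.53·10.7 = 34.081, which is > 33.3
1.34·11.0 − 0.1·10.7 = 13.670, which is < 17.6
This sign pattern matches Delta.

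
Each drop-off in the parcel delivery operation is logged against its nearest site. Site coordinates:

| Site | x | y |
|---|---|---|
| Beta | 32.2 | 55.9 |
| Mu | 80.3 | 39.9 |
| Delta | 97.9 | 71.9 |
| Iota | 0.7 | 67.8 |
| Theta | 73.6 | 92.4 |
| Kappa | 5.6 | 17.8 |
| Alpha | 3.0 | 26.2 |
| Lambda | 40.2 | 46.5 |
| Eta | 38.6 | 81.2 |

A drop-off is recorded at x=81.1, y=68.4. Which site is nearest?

Delta

Squared distances to each site:
Beta: 2547.460; Mu: 812.890; Delta: 294.490; Iota: 6464.520; Theta: 632.250; Kappa: 8260.610; Alpha: 7880.450; Lambda: 2152.420; Eta: 1970.090.
Minimum at Delta.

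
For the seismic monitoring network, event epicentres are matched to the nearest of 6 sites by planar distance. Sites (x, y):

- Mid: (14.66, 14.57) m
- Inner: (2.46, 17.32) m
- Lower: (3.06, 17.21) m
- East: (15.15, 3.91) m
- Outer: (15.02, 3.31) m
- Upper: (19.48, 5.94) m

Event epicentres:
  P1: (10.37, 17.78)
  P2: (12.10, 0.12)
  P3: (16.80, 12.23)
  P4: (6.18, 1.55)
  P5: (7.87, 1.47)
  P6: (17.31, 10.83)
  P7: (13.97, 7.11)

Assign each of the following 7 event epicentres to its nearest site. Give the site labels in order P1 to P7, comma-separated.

P1 → Mid (d²=28.71)
P2 → Outer (d²=18.70)
P3 → Mid (d²=10.06)
P4 → Outer (d²=81.24)
P5 → Outer (d²=54.51)
P6 → Mid (d²=21.01)
P7 → East (d²=11.63)

Mid, Outer, Mid, Outer, Outer, Mid, East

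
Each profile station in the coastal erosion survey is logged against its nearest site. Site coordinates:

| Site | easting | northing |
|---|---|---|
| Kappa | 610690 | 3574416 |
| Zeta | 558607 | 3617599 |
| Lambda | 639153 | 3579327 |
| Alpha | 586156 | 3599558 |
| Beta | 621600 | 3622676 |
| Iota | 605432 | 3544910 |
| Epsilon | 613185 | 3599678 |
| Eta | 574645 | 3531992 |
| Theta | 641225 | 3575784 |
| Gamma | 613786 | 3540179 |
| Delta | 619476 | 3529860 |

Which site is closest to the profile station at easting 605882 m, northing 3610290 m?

Epsilon

Squared distances to each site:
Kappa: 1310060740.000; Zeta: 2288347106.000; Lambda: 2065666810.000; Alpha: 504290900.000; Beta: 400468520.000; Iota: 4274746900.000; Epsilon: 165948353.000; Eta: 7106326973.000; Theta: 2439791685.000; Gamma: 4978025537.000; Delta: 6653781736.000.
Minimum at Epsilon.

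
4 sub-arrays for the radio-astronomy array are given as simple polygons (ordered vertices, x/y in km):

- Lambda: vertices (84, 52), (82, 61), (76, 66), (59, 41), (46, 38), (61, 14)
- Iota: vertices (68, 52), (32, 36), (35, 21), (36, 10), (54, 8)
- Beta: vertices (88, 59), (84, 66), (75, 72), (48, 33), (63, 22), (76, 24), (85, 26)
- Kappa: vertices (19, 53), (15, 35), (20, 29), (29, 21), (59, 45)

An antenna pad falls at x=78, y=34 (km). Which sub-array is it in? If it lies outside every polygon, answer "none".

Cast a ray rightward from (78, 34). For each polygon, the edges (by vertex number in listed order) whose endpoints lie on opposite sides of y = 34, where each meets that height, and whether that is right or left of the point:
Lambda: 5–6 at x≈48.5 (left), 6–1 at x≈73.1 (left) → 0 crossings.
Iota: 2–3 at x≈32.4 (left), 5–1 at x≈62.3 (left) → 0 crossings.
Beta: 3–4 at x≈48.7 (left), 7–1 at x≈85.7 (right) → 1 crossing.
Kappa: 2–3 at x≈15.8 (left), 4–5 at x≈45.2 (left) → 0 crossings.
Only Beta has an odd count, so the point is inside Beta.

Beta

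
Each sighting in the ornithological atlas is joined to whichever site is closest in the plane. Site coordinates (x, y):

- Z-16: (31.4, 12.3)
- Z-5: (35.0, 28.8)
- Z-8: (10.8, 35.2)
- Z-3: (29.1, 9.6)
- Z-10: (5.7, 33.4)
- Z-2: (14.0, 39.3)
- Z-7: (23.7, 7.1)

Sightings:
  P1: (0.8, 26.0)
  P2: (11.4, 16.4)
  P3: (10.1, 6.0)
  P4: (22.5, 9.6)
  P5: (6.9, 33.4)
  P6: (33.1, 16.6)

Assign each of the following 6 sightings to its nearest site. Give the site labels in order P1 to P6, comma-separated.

P1 → Z-10 (d²=78.77)
P2 → Z-7 (d²=237.78)
P3 → Z-7 (d²=186.17)
P4 → Z-7 (d²=7.69)
P5 → Z-10 (d²=1.44)
P6 → Z-16 (d²=21.38)

Z-10, Z-7, Z-7, Z-7, Z-10, Z-16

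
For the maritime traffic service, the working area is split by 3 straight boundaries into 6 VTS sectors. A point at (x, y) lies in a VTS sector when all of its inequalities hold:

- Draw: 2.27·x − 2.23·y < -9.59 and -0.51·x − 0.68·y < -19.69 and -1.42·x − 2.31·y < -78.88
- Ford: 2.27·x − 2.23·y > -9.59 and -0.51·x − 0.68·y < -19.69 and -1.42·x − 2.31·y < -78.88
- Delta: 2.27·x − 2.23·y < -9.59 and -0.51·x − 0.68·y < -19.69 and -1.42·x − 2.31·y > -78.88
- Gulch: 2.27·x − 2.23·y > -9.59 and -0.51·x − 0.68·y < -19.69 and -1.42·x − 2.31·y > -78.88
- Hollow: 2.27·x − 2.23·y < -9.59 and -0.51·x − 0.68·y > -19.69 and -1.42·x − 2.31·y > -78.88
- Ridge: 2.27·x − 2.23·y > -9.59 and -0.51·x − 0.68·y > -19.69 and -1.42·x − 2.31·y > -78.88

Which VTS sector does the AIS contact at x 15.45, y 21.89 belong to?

Delta

2.27·15.45 − 2.23·21.89 = -13.743, which is < -9.59
-0.51·15.45 − 0.68·21.89 = -22.765, which is < -19.69
-1.42·15.45 − 2.31·21.89 = -72.505, which is > -78.88
This sign pattern matches Delta.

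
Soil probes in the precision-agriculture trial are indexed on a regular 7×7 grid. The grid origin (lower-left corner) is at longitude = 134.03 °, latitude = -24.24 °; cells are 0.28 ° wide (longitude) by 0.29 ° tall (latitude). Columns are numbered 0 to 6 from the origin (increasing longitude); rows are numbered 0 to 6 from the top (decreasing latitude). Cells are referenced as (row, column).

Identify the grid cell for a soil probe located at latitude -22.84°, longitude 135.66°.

(2, 5)

Column index: ⌊(135.66 − 134.03) / 0.28⌋ = ⌊5.821⌋ = 5
Row offset from origin: ⌊(-22.84 − -24.24) / 0.29⌋ = ⌊4.828⌋ = 4 → row 2 (counted from top)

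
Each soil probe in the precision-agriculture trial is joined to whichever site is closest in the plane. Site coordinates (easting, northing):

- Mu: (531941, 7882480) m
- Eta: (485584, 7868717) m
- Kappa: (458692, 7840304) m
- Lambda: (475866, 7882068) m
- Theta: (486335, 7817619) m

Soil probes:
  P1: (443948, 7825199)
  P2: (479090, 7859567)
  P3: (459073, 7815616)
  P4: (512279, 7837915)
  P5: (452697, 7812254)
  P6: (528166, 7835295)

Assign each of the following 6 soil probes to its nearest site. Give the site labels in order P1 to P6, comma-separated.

Kappa, Eta, Kappa, Theta, Kappa, Theta

P1 → Kappa (d²=445546561.00)
P2 → Eta (d²=125894536.00)
P3 → Kappa (d²=609642505.00)
P4 → Theta (d²=1085018752.00)
P5 → Kappa (d²=822742525.00)
P6 → Theta (d²=2062273537.00)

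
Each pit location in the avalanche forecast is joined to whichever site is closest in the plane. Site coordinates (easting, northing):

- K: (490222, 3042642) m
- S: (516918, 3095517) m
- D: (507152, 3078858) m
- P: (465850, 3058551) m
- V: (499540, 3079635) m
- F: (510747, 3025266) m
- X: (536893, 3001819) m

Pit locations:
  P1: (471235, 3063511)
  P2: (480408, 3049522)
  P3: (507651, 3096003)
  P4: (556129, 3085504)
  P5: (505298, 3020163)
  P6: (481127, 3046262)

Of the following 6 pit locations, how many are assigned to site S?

2

P1 → P
P2 → K
P3 → S
P4 → S
P5 → F
P6 → K
2 of the 6 go to S.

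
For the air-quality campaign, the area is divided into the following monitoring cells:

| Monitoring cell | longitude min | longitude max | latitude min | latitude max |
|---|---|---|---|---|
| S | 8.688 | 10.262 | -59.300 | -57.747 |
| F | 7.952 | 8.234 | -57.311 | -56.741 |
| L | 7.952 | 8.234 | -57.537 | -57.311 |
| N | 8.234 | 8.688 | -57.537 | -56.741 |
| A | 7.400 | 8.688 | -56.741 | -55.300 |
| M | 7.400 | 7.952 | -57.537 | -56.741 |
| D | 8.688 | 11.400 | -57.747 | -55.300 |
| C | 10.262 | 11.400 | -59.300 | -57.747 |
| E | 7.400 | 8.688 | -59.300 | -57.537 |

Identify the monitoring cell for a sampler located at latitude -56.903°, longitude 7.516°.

The point has longitude = 7.516 and latitude = -56.903.
Only M satisfies 7.400 ≤ longitude ≤ 7.952 and -57.537 ≤ latitude ≤ -56.741.

M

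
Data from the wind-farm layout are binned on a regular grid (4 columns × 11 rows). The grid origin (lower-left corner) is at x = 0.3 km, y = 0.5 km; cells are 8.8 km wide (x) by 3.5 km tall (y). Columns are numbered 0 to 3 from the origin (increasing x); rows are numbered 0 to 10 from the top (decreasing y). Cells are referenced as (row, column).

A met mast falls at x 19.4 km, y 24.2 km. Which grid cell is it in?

(4, 2)

Column index: ⌊(19.4 − 0.3) / 8.8⌋ = ⌊2.170⌋ = 2
Row offset from origin: ⌊(24.2 − 0.5) / 3.5⌋ = ⌊6.771⌋ = 6 → row 4 (counted from top)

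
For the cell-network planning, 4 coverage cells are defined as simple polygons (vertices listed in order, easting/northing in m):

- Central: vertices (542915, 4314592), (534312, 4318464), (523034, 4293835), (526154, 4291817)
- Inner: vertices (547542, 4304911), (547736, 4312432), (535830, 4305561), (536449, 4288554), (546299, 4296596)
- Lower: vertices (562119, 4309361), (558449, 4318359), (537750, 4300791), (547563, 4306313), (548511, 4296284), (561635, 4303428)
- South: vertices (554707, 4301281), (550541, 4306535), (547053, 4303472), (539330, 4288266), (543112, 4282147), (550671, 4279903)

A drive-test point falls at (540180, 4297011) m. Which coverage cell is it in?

Cast a ray rightward from (540180, 4297011). For each polygon, the edges (by vertex number in listed order) whose endpoints lie on opposite sides of northing = 4297011, where each meets that height, and whether that is right or left of the point:
Central: 2–3 at easting≈524488.3 (left), 4–1 at easting≈529976.5 (left) → 0 crossings.
Inner: 3–4 at easting≈536141.2 (left), 5–1 at easting≈546361.0 (right) → 1 crossing.
Lower: 4–5 at easting≈548442.3 (right), 5–6 at easting≈549846.5 (right) → 2 crossings.
South: 3–4 at easting≈543771.5 (right), 6–1 at easting≈553900.9 (right) → 2 crossings.
Only Inner has an odd count, so the point is inside Inner.

Inner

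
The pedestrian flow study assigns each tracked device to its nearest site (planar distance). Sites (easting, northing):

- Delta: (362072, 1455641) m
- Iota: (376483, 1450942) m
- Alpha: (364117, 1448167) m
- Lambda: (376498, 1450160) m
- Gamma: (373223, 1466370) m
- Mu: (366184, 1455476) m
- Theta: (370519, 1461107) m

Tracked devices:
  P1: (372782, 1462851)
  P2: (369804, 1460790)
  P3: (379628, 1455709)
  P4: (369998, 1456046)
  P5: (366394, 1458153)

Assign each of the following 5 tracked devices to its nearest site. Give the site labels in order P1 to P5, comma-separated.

P1 → Theta (d²=8162705.00)
P2 → Theta (d²=611714.00)
P3 → Iota (d²=32615314.00)
P4 → Mu (d²=14871496.00)
P5 → Mu (d²=7210429.00)

Theta, Theta, Iota, Mu, Mu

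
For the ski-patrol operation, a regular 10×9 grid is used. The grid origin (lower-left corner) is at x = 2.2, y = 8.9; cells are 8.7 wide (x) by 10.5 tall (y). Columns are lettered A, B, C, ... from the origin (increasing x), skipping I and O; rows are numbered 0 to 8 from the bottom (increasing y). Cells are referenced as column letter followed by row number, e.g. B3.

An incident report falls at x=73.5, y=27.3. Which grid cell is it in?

J1

Column index: ⌊(73.5 − 2.2) / 8.7⌋ = ⌊8.195⌋ = 8 → column J
Row offset from origin: ⌊(27.3 − 8.9) / 10.5⌋ = ⌊1.752⌋ = 1 → row 1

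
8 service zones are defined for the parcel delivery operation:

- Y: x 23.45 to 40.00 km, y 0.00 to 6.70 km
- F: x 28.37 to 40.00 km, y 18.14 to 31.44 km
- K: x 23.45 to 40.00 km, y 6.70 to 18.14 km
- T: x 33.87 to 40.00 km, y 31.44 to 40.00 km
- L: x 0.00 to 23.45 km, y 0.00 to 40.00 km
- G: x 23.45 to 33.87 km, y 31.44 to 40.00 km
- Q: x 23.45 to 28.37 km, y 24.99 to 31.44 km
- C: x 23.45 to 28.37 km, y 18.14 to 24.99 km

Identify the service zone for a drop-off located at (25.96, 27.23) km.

The point has x = 25.96 and y = 27.23.
Only Q satisfies 23.45 ≤ x ≤ 28.37 and 24.99 ≤ y ≤ 31.44.

Q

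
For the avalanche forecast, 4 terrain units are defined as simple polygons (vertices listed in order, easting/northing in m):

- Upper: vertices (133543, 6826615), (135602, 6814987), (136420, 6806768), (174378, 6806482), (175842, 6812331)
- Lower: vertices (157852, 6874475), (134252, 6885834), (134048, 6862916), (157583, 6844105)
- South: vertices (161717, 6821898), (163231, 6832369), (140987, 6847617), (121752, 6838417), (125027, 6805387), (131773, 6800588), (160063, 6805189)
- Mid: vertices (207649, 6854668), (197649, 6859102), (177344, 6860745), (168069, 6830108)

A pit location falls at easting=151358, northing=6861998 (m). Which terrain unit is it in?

Lower

Cast a ray rightward from (151358, 6861998). For each polygon, the edges (by vertex number in listed order) whose endpoints lie on opposite sides of northing = 6861998, where each meets that height, and whether that is right or left of the point:
Upper: no edge straddles that height → 0 crossings.
Lower: 3–4 at easting≈135196.5 (left), 4–1 at easting≈157741.5 (right) → 1 crossing.
South: no edge straddles that height → 0 crossings.
Mid: no edge straddles that height → 0 crossings.
Only Lower has an odd count, so the point is inside Lower.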